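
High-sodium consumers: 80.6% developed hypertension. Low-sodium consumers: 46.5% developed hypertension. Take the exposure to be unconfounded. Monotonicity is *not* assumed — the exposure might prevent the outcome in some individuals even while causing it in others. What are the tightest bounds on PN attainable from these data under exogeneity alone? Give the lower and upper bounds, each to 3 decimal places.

p₁ = 0.806, p₀ = 0.465.
Under exogeneity alone the bounds on PN are max{0,(p₁−p₀)/p₁} ≤ PN ≤ min{1,(1−p₀)/p₁}.
  lower = (p₁ − p₀)/p₁ = 0.341 / 0.806 ≈ 0.4231
  upper = min{1, (1 − p₀)/p₁} = 0.535 / 0.806 ≈ 0.6638

0.423 ≤ PN ≤ 0.664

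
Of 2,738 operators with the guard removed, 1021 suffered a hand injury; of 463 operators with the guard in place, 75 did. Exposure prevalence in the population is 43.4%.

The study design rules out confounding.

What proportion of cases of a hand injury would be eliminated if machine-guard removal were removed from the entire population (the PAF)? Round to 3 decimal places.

PAF ≈ 0.361

p₁ = P(outcome | exposed) = 1021/2738 = 0.3729
p₀ = P(outcome | unexposed) = 75/463 = 0.16199
Overall risk P(Y=1) = π·p₁ + (1−π)·p₀ = 0.434×0.3729 + 0.566×0.16199 = 0.25352.
Under exogeneity, PAF = [P(Y=1) − p₀] / P(Y=1).
PAF = (0.25352 − 0.16199) / 0.25352 ≈ 0.3611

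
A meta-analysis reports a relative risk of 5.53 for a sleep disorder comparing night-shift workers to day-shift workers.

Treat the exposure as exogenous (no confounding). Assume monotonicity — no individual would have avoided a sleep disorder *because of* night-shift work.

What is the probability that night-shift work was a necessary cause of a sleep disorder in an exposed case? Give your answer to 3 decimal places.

PN ≈ 0.819

Under exogeneity and monotonicity, PN = (RR − 1) / RR = 1 − 1/RR.
PN = (5.53 − 1) / 5.53 = 4.53 / 5.53 ≈ 0.8192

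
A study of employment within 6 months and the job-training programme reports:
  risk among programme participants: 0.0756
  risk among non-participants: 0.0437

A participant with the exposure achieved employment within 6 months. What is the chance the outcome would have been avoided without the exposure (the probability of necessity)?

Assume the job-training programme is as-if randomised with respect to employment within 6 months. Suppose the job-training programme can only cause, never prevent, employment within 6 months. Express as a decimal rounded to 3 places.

Let p₁ = 0.0756, p₀ = 0.0437.
Under exogeneity and monotonicity, PN = (p₁ − p₀) / p₁.
PN = (0.0756 − 0.0437) / 0.0756 = 0.0319 / 0.0756 ≈ 0.4220

PN ≈ 0.422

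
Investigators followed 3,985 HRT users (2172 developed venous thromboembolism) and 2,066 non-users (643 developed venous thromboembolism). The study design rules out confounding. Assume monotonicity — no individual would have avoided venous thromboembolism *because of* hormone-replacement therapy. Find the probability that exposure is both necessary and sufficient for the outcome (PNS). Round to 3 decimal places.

PNS ≈ 0.234

p₁ = P(outcome | exposed) = 2172/3985 = 0.54504
p₀ = P(outcome | unexposed) = 643/2066 = 0.31123
Under exogeneity and monotonicity, PNS = p₁ − p₀.
PNS = 0.54504 − 0.31123 = 0.23381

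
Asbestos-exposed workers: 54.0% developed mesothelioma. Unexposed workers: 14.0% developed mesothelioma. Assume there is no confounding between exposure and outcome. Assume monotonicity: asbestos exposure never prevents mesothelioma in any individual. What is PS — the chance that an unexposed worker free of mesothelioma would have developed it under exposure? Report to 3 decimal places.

PS ≈ 0.465

p₁ = 0.54, p₀ = 0.14.
Under exogeneity and monotonicity, PS = (p₁ − p₀) / (1 − p₀).
PS = (0.54 − 0.14) / (1 − 0.14) = 0.4 / 0.86 ≈ 0.4651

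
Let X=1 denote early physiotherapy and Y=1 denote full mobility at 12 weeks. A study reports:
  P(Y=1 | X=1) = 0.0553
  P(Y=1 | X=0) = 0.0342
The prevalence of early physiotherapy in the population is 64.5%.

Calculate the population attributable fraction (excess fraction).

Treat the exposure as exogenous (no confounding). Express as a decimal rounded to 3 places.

Let p₁ = 0.0553, p₀ = 0.0342.
Overall risk P(Y=1) = π·p₁ + (1−π)·p₀ = 0.645×0.0553 + 0.355×0.0342 = 0.047809.
Under exogeneity, PAF = [P(Y=1) − p₀] / P(Y=1).
PAF = (0.047809 − 0.0342) / 0.047809 ≈ 0.2847

PAF ≈ 0.285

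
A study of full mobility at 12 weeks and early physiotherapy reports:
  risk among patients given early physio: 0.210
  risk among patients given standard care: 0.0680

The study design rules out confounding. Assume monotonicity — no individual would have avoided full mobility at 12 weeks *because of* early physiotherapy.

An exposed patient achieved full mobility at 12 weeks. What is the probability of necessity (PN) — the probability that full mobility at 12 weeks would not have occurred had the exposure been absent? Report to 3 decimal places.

PN ≈ 0.676

Let p₁ = 0.21, p₀ = 0.068.
Under exogeneity and monotonicity, PN = (p₁ − p₀) / p₁.
PN = (0.21 − 0.068) / 0.21 = 0.142 / 0.21 ≈ 0.6762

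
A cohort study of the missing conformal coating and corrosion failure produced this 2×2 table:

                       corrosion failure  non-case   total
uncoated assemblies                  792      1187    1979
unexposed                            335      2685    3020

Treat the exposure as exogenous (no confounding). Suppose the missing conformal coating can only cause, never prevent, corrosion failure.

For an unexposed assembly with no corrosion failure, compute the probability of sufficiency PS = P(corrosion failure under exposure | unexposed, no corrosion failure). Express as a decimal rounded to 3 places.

p₁ = P(outcome | exposed) = 792/1979 = 0.4002
p₀ = P(outcome | unexposed) = 335/3020 = 0.11093
Under exogeneity and monotonicity, PS = (p₁ − p₀)/(1 − p₀).
PS = (0.4002 − 0.11093) / 0.88907 ≈ 0.3254

PS ≈ 0.325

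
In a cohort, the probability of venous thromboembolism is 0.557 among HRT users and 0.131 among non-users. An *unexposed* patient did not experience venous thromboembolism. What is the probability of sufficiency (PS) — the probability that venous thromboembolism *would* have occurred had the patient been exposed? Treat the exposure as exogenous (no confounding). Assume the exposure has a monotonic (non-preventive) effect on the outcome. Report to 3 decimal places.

PS ≈ 0.490

Let p₁ = 0.557, p₀ = 0.131.
Under exogeneity and monotonicity, PS = (p₁ − p₀) / (1 − p₀).
PS = (0.557 − 0.131) / (1 − 0.131) = 0.426 / 0.869 ≈ 0.4902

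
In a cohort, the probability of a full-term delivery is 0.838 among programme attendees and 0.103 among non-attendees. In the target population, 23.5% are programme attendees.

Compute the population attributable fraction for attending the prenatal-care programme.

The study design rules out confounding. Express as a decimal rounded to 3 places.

Let p₁ = 0.838, p₀ = 0.103.
Overall risk P(Y=1) = π·p₁ + (1−π)·p₀ = 0.235×0.838 + 0.765×0.103 = 0.27572.
Under exogeneity, PAF = [P(Y=1) − p₀] / P(Y=1).
PAF = (0.27572 − 0.103) / 0.27572 ≈ 0.6264

PAF ≈ 0.626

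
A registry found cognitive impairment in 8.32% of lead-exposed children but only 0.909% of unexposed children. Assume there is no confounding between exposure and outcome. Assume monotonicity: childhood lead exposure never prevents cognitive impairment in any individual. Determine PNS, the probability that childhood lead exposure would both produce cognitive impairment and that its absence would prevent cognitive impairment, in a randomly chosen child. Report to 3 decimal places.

PNS ≈ 0.074

p₁ = 0.0832, p₀ = 0.00909.
Under exogeneity and monotonicity, PNS = p₁ − p₀.
PNS = 0.0832 − 0.00909 = 0.07411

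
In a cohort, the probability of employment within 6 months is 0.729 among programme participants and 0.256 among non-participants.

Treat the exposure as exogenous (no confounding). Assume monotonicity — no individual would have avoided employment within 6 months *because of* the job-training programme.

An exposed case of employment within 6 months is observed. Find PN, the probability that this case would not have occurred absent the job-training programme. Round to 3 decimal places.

PN ≈ 0.649

Let p₁ = 0.729, p₀ = 0.256.
Under exogeneity and monotonicity, PN = (p₁ − p₀) / p₁.
PN = (0.729 − 0.256) / 0.729 = 0.473 / 0.729 ≈ 0.6488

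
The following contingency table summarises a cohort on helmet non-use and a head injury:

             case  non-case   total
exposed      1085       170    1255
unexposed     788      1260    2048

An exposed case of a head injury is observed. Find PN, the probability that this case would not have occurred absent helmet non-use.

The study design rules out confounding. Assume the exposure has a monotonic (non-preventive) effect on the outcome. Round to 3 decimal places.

PN ≈ 0.555

p₁ = P(outcome | exposed) = 1085/1255 = 0.86454
p₀ = P(outcome | unexposed) = 788/2048 = 0.38477
Under exogeneity and monotonicity, PN = (p₁ − p₀)/p₁.
PN = (0.86454 − 0.38477) / 0.86454 ≈ 0.5549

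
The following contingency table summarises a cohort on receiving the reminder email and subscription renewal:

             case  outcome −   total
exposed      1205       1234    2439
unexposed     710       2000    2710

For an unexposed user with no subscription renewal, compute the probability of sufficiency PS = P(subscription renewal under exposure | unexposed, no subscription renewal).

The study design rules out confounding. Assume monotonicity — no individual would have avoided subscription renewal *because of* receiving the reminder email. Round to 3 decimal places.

p₁ = P(outcome | exposed) = 1205/2439 = 0.49405
p₀ = P(outcome | unexposed) = 710/2710 = 0.26199
Under exogeneity and monotonicity, PS = (p₁ − p₀)/(1 − p₀).
PS = (0.49405 − 0.26199) / 0.73801 ≈ 0.3144

PS ≈ 0.314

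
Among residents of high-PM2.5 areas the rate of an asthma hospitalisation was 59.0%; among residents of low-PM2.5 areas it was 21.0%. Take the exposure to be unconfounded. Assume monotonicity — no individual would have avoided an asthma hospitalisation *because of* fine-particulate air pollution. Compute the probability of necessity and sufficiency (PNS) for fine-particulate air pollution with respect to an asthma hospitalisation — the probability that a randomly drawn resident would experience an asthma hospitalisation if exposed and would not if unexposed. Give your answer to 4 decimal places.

PNS ≈ 0.3800

p₁ = 0.59, p₀ = 0.21.
Under exogeneity and monotonicity, PNS = p₁ − p₀.
PNS = 0.59 − 0.21 = 0.38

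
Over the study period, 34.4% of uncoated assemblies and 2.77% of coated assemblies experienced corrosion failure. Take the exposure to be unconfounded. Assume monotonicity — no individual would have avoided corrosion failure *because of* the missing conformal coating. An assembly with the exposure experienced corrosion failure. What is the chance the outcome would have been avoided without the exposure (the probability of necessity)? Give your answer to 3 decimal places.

p₁ = 0.344, p₀ = 0.0277.
Under exogeneity and monotonicity, PN = (p₁ − p₀) / p₁.
PN = (0.344 − 0.0277) / 0.344 = 0.3163 / 0.344 ≈ 0.9195

PN ≈ 0.919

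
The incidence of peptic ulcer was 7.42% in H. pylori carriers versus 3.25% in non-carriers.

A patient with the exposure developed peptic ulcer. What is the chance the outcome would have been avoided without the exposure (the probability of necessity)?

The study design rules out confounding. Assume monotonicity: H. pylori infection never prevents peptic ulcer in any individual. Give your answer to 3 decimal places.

PN ≈ 0.562

p₁ = 0.0742, p₀ = 0.0325.
Under exogeneity and monotonicity, PN = (p₁ − p₀) / p₁.
PN = (0.0742 − 0.0325) / 0.0742 = 0.0417 / 0.0742 ≈ 0.5620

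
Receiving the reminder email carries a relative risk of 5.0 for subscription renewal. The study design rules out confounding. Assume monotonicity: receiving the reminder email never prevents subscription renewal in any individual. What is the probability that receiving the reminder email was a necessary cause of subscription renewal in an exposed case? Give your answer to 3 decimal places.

PN ≈ 0.800

Under exogeneity and monotonicity, PN = (RR − 1) / RR = 1 − 1/RR.
PN = (5.0 − 1) / 5.0 = 4 / 5.0 ≈ 0.8000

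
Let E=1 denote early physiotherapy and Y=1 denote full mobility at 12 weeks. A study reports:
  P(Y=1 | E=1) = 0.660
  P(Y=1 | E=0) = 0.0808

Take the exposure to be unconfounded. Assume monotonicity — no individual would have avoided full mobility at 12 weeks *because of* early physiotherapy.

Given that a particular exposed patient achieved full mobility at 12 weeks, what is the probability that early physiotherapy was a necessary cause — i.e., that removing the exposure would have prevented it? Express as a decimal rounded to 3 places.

PN ≈ 0.878

Let p₁ = 0.66, p₀ = 0.0808.
Under exogeneity and monotonicity, PN = (p₁ − p₀) / p₁.
PN = (0.66 − 0.0808) / 0.66 = 0.5792 / 0.66 ≈ 0.8776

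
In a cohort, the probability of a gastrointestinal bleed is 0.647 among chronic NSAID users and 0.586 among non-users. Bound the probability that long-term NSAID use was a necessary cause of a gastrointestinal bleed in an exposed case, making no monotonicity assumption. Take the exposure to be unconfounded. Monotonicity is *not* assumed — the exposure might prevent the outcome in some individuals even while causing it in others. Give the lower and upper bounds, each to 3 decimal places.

Let p₁ = 0.647, p₀ = 0.586.
Under exogeneity alone the bounds on PN are max{0,(p₁−p₀)/p₁} ≤ PN ≤ min{1,(1−p₀)/p₁}.
  lower = (p₁ − p₀)/p₁ = 0.061 / 0.647 ≈ 0.0943
  upper = min{1, (1 − p₀)/p₁} = 0.414 / 0.647 ≈ 0.6399

0.094 ≤ PN ≤ 0.640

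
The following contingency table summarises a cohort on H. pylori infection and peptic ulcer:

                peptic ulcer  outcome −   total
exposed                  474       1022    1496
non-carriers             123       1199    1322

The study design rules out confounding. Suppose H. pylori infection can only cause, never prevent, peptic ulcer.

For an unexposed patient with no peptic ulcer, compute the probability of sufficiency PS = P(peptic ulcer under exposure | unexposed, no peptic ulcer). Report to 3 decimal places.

PS ≈ 0.247

p₁ = P(outcome | exposed) = 474/1496 = 0.31684
p₀ = P(outcome | unexposed) = 123/1322 = 0.093041
Under exogeneity and monotonicity, PS = (p₁ − p₀)/(1 − p₀).
PS = (0.31684 − 0.093041) / 0.90696 ≈ 0.2468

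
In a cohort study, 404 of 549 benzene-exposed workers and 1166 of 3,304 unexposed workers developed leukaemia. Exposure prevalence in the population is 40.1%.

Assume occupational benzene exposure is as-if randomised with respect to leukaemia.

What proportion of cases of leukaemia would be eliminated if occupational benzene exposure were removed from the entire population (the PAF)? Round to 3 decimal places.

p₁ = P(outcome | exposed) = 404/549 = 0.73588
p₀ = P(outcome | unexposed) = 1166/3304 = 0.35291
Overall risk P(Y=1) = π·p₁ + (1−π)·p₀ = 0.401×0.73588 + 0.599×0.35291 = 0.50648.
Under exogeneity, PAF = [P(Y=1) − p₀] / P(Y=1).
PAF = (0.50648 − 0.35291) / 0.50648 ≈ 0.3032

PAF ≈ 0.303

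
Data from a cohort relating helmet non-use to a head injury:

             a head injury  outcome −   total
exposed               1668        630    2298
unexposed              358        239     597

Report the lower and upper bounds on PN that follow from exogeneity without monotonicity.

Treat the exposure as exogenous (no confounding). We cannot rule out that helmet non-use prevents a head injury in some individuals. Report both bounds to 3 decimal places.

0.174 ≤ PN ≤ 0.552

p₁ = P(outcome | exposed) = 1668/2298 = 0.72585
p₀ = P(outcome | unexposed) = 358/597 = 0.59966
Under exogeneity alone the bounds on PN are max{0,(p₁−p₀)/p₁} ≤ PN ≤ min{1,(1−p₀)/p₁}.
  lower = (p₁ − p₀)/p₁ = 0.12618 / 0.72585 ≈ 0.1738
  upper = min{1, (1 − p₀)/p₁} = 0.40034 / 0.72585 ≈ 0.5515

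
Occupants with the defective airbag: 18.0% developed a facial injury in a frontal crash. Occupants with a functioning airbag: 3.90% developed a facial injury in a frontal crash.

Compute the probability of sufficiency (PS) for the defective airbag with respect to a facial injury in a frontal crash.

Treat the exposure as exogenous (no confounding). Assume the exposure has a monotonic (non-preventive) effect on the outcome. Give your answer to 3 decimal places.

p₁ = 0.18, p₀ = 0.039.
Under exogeneity and monotonicity, PS = (p₁ − p₀) / (1 − p₀).
PS = (0.18 − 0.039) / (1 − 0.039) = 0.141 / 0.961 ≈ 0.1467

PS ≈ 0.147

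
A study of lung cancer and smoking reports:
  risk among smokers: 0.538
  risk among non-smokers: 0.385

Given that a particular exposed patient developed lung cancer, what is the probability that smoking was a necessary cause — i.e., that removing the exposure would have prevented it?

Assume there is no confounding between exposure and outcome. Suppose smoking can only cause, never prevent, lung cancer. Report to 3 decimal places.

PN ≈ 0.284

Let p₁ = 0.538, p₀ = 0.385.
Under exogeneity and monotonicity, PN = (p₁ − p₀) / p₁.
PN = (0.538 − 0.385) / 0.538 = 0.153 / 0.538 ≈ 0.2844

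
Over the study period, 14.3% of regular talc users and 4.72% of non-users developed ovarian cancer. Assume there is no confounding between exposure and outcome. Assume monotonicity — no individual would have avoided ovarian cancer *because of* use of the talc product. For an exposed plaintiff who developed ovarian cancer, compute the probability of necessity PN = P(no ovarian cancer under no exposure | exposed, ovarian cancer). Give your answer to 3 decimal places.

PN ≈ 0.670

p₁ = 0.143, p₀ = 0.0472.
Under exogeneity and monotonicity, PN = (p₁ − p₀) / p₁.
PN = (0.143 − 0.0472) / 0.143 = 0.0958 / 0.143 ≈ 0.6699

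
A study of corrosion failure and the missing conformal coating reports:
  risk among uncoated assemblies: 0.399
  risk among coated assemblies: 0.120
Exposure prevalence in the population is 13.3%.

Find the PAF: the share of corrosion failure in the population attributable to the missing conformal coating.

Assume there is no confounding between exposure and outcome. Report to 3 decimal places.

PAF ≈ 0.236

Let p₁ = 0.399, p₀ = 0.12.
Overall risk P(Y=1) = π·p₁ + (1−π)·p₀ = 0.133×0.399 + 0.867×0.12 = 0.15711.
Under exogeneity, PAF = [P(Y=1) − p₀] / P(Y=1).
PAF = (0.15711 − 0.12) / 0.15711 ≈ 0.2362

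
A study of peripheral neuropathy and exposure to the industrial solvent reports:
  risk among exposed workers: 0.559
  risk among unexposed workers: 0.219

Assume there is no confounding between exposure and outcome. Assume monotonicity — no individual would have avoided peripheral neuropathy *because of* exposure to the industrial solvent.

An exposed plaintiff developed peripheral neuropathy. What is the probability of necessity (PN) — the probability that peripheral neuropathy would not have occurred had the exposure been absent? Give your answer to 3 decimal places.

Let p₁ = 0.559, p₀ = 0.219.
Under exogeneity and monotonicity, PN = (p₁ − p₀) / p₁.
PN = (0.559 − 0.219) / 0.559 = 0.34 / 0.559 ≈ 0.6082

PN ≈ 0.608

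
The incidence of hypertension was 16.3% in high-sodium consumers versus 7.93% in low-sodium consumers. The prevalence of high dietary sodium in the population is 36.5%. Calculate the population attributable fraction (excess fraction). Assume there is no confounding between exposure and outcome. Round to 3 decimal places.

PAF ≈ 0.278

p₁ = 0.163, p₀ = 0.0793.
Overall risk P(Y=1) = π·p₁ + (1−π)·p₀ = 0.365×0.163 + 0.635×0.0793 = 0.10985.
Under exogeneity, PAF = [P(Y=1) − p₀] / P(Y=1).
PAF = (0.10985 − 0.0793) / 0.10985 ≈ 0.2781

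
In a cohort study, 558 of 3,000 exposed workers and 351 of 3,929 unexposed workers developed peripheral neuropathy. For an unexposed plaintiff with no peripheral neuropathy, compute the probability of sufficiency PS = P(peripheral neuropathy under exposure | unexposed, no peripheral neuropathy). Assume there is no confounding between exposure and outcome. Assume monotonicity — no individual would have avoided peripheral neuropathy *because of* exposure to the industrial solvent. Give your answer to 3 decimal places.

p₁ = P(outcome | exposed) = 558/3000 = 0.186
p₀ = P(outcome | unexposed) = 351/3929 = 0.089336
Under exogeneity and monotonicity, PS = (p₁ − p₀) / (1 − p₀).
PS = (0.186 − 0.089336) / (1 − 0.089336) = 0.096664 / 0.91066 ≈ 0.1061

PS ≈ 0.106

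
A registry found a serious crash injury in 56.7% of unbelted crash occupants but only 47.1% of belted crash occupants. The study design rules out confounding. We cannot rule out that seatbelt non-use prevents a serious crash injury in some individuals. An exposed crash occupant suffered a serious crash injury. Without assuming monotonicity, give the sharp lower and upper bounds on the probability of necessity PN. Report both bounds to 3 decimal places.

0.169 ≤ PN ≤ 0.933

p₁ = 0.567, p₀ = 0.471.
Under exogeneity alone the bounds on PN are max{0,(p₁−p₀)/p₁} ≤ PN ≤ min{1,(1−p₀)/p₁}.
  lower = (p₁ − p₀)/p₁ = 0.096 / 0.567 ≈ 0.1693
  upper = min{1, (1 − p₀)/p₁} = 0.529 / 0.567 ≈ 0.9330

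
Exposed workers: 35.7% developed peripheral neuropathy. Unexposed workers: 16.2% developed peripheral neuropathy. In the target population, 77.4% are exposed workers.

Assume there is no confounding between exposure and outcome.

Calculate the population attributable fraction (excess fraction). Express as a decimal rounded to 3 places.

p₁ = 0.357, p₀ = 0.162.
Overall risk P(Y=1) = π·p₁ + (1−π)·p₀ = 0.774×0.357 + 0.226×0.162 = 0.31293.
Under exogeneity, PAF = [P(Y=1) − p₀] / P(Y=1).
PAF = (0.31293 − 0.162) / 0.31293 ≈ 0.4823

PAF ≈ 0.482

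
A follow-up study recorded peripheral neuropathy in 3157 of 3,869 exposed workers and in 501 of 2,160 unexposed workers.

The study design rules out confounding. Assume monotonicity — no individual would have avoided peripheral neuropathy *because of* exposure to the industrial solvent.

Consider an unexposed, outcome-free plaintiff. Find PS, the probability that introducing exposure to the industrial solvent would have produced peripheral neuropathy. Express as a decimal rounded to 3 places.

p₁ = P(outcome | exposed) = 3157/3869 = 0.81597
p₀ = P(outcome | unexposed) = 501/2160 = 0.23194
Under exogeneity and monotonicity, PS = (p₁ − p₀) / (1 − p₀).
PS = (0.81597 − 0.23194) / (1 − 0.23194) = 0.58403 / 0.76806 ≈ 0.7604

PS ≈ 0.760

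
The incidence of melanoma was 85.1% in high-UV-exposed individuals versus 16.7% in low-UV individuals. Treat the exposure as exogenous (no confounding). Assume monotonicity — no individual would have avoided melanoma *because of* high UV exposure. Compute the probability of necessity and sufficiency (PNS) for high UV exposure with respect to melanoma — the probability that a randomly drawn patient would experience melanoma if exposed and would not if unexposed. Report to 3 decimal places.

PNS ≈ 0.684

p₁ = 0.851, p₀ = 0.167.
Under exogeneity and monotonicity, PNS = p₁ − p₀.
PNS = 0.851 − 0.167 = 0.684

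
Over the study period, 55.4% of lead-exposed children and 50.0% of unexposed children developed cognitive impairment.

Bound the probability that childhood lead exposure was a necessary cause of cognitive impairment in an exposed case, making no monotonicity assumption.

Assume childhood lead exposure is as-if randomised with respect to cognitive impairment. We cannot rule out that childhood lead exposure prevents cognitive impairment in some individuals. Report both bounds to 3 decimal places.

0.097 ≤ PN ≤ 0.903

p₁ = 0.554, p₀ = 0.5.
Under exogeneity alone the bounds on PN are max{0,(p₁−p₀)/p₁} ≤ PN ≤ min{1,(1−p₀)/p₁}.
  lower = (p₁ − p₀)/p₁ = 0.054 / 0.554 ≈ 0.0975
  upper = min{1, (1 − p₀)/p₁} = 0.5 / 0.554 ≈ 0.9025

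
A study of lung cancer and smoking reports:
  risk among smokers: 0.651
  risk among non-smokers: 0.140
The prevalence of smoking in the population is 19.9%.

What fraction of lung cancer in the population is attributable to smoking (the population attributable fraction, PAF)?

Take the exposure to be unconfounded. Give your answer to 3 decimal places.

PAF ≈ 0.421

Let p₁ = 0.651, p₀ = 0.14.
Overall risk P(Y=1) = π·p₁ + (1−π)·p₀ = 0.199×0.651 + 0.801×0.14 = 0.24169.
Under exogeneity, PAF = [P(Y=1) − p₀] / P(Y=1).
PAF = (0.24169 − 0.14) / 0.24169 ≈ 0.4207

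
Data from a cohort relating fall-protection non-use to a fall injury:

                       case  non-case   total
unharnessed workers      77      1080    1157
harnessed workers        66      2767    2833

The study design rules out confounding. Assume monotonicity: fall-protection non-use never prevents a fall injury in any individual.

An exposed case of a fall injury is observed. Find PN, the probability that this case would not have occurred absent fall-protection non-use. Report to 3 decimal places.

p₁ = P(outcome | exposed) = 77/1157 = 0.066551
p₀ = P(outcome | unexposed) = 66/2833 = 0.023297
Under exogeneity and monotonicity, PN = (p₁ − p₀)/p₁.
PN = (0.066551 − 0.023297) / 0.066551 ≈ 0.6499

PN ≈ 0.650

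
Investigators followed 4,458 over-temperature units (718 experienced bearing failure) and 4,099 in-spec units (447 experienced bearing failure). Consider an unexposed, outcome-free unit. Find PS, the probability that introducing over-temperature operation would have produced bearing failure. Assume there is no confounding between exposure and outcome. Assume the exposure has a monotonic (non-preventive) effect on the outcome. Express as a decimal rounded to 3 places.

PS ≈ 0.058

p₁ = P(outcome | exposed) = 718/4458 = 0.16106
p₀ = P(outcome | unexposed) = 447/4099 = 0.10905
Under exogeneity and monotonicity, PS = (p₁ − p₀) / (1 − p₀).
PS = (0.16106 − 0.10905) / (1 − 0.10905) = 0.052008 / 0.89095 ≈ 0.0584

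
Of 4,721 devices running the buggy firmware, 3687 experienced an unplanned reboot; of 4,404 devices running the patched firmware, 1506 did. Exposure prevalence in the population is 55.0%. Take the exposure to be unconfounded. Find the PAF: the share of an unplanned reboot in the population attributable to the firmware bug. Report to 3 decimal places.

p₁ = P(outcome | exposed) = 3687/4721 = 0.78098
p₀ = P(outcome | unexposed) = 1506/4404 = 0.34196
Overall risk P(Y=1) = π·p₁ + (1−π)·p₀ = 0.55×0.78098 + 0.45×0.34196 = 0.58342.
Under exogeneity, PAF = [P(Y=1) − p₀] / P(Y=1).
PAF = (0.58342 − 0.34196) / 0.58342 ≈ 0.4139

PAF ≈ 0.414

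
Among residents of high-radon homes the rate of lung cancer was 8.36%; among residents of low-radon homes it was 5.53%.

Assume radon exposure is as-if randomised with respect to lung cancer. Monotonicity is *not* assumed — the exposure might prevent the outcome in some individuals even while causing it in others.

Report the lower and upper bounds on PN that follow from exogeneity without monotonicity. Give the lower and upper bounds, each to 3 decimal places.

0.339 ≤ PN ≤ 1.000

p₁ = 0.0836, p₀ = 0.0553.
Under exogeneity alone the bounds on PN are max{0,(p₁−p₀)/p₁} ≤ PN ≤ min{1,(1−p₀)/p₁}.
  lower = (p₁ − p₀)/p₁ = 0.0283 / 0.0836 ≈ 0.3385
  upper = min{1, (1 − p₀)/p₁} = 0.9447 / 0.0836 ≈ 11.3002 → capped at 1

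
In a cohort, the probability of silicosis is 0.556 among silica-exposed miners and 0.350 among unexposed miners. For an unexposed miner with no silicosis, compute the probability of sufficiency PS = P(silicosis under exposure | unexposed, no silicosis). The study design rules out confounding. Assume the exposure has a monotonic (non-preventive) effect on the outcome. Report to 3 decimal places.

Let p₁ = 0.556, p₀ = 0.35.
Under exogeneity and monotonicity, PS = (p₁ − p₀) / (1 − p₀).
PS = (0.556 − 0.35) / (1 − 0.35) = 0.206 / 0.65 ≈ 0.3169

PS ≈ 0.317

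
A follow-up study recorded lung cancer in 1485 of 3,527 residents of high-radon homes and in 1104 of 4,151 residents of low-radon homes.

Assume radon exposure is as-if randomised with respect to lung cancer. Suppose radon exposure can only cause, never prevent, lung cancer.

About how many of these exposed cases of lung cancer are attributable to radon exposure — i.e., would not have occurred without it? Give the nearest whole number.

about 547 cases

p₁ = P(outcome | exposed) = 1485/3527 = 0.42104
p₀ = P(outcome | unexposed) = 1104/4151 = 0.26596
PN = (p₁ − p₀)/p₁ = (0.42104 − 0.26596) / 0.42104 ≈ 0.36832.
Attributable cases ≈ PN × (exposed cases) = 0.36832 × 1485 ≈ 546.96.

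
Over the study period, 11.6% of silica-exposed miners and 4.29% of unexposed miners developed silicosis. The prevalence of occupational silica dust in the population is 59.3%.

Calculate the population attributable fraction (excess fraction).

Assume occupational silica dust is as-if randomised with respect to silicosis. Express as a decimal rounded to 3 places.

p₁ = 0.116, p₀ = 0.0429.
Overall risk P(Y=1) = π·p₁ + (1−π)·p₀ = 0.593×0.116 + 0.407×0.0429 = 0.086248.
Under exogeneity, PAF = [P(Y=1) − p₀] / P(Y=1).
PAF = (0.086248 − 0.0429) / 0.086248 ≈ 0.5026

PAF ≈ 0.503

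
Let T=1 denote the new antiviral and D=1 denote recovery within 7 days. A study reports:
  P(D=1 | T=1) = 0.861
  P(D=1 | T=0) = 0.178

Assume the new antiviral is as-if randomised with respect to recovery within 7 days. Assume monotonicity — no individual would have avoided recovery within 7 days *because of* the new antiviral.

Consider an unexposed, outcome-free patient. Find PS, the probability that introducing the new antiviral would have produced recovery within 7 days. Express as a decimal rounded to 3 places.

Let p₁ = 0.861, p₀ = 0.178.
Under exogeneity and monotonicity, PS = (p₁ − p₀) / (1 − p₀).
PS = (0.861 − 0.178) / (1 − 0.178) = 0.683 / 0.822 ≈ 0.8309

PS ≈ 0.831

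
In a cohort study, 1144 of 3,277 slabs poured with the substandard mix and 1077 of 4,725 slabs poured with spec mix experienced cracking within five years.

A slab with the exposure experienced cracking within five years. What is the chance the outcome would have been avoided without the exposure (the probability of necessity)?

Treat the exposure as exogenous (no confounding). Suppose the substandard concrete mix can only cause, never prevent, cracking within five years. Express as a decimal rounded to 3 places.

p₁ = P(outcome | exposed) = 1144/3277 = 0.3491
p₀ = P(outcome | unexposed) = 1077/4725 = 0.22794
Under exogeneity and monotonicity, PN = (p₁ − p₀) / p₁.
PN = (0.3491 − 0.22794) / 0.3491 = 0.12116 / 0.3491 ≈ 0.3471

PN ≈ 0.347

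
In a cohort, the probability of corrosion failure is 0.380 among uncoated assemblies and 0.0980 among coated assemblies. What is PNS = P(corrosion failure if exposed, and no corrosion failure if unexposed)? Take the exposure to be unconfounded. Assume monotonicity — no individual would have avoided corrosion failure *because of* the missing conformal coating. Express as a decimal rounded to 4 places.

Let p₁ = 0.38, p₀ = 0.098.
Under exogeneity and monotonicity, PNS = p₁ − p₀.
PNS = 0.38 − 0.098 = 0.282

PNS ≈ 0.2820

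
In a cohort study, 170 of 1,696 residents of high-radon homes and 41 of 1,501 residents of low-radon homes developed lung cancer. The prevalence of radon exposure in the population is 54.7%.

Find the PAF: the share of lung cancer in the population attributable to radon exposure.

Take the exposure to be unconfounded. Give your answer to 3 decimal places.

p₁ = P(outcome | exposed) = 170/1696 = 0.10024
p₀ = P(outcome | unexposed) = 41/1501 = 0.027315
Overall risk P(Y=1) = π·p₁ + (1−π)·p₀ = 0.547×0.10024 + 0.453×0.027315 = 0.067203.
Under exogeneity, PAF = [P(Y=1) − p₀] / P(Y=1).
PAF = (0.067203 − 0.027315) / 0.067203 ≈ 0.5935

PAF ≈ 0.594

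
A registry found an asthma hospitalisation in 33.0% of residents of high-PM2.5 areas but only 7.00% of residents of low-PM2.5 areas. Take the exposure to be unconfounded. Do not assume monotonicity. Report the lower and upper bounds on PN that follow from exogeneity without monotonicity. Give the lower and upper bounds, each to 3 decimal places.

p₁ = 0.33, p₀ = 0.07.
Under exogeneity alone the bounds on PN are max{0,(p₁−p₀)/p₁} ≤ PN ≤ min{1,(1−p₀)/p₁}.
  lower = (p₁ − p₀)/p₁ = 0.26 / 0.33 ≈ 0.7879
  upper = min{1, (1 − p₀)/p₁} = 0.93 / 0.33 ≈ 2.8182 → capped at 1

0.788 ≤ PN ≤ 1.000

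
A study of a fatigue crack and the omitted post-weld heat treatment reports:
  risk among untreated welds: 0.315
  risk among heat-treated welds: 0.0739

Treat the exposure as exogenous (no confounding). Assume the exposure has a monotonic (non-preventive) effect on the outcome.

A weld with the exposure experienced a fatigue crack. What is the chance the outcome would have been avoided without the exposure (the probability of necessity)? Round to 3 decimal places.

PN ≈ 0.765

Let p₁ = 0.315, p₀ = 0.0739.
Under exogeneity and monotonicity, PN = (p₁ − p₀) / p₁.
PN = (0.315 − 0.0739) / 0.315 = 0.2411 / 0.315 ≈ 0.7654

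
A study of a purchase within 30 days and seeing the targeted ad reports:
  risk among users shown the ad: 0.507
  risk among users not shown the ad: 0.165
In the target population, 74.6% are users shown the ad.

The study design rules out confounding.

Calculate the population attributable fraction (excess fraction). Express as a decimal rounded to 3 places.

PAF ≈ 0.607

Let p₁ = 0.507, p₀ = 0.165.
Overall risk P(Y=1) = π·p₁ + (1−π)·p₀ = 0.746×0.507 + 0.254×0.165 = 0.42013.
Under exogeneity, PAF = [P(Y=1) − p₀] / P(Y=1).
PAF = (0.42013 − 0.165) / 0.42013 ≈ 0.6073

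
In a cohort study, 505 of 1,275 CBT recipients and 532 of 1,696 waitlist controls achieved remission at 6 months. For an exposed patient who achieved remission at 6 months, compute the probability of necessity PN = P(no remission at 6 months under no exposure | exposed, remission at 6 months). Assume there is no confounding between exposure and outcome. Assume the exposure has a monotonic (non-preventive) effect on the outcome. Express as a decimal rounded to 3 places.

p₁ = P(outcome | exposed) = 505/1275 = 0.39608
p₀ = P(outcome | unexposed) = 532/1696 = 0.31368
Under exogeneity and monotonicity, PN = (p₁ − p₀) / p₁.
PN = (0.39608 − 0.31368) / 0.39608 = 0.082399 / 0.39608 ≈ 0.2080

PN ≈ 0.208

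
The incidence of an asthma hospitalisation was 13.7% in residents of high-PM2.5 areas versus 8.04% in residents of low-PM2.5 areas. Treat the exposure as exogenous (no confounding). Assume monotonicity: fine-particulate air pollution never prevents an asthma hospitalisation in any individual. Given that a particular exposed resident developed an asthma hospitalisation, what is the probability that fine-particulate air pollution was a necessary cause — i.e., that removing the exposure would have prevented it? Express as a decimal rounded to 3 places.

PN ≈ 0.413

p₁ = 0.137, p₀ = 0.0804.
Under exogeneity and monotonicity, PN = (p₁ − p₀) / p₁.
PN = (0.137 − 0.0804) / 0.137 = 0.0566 / 0.137 ≈ 0.4131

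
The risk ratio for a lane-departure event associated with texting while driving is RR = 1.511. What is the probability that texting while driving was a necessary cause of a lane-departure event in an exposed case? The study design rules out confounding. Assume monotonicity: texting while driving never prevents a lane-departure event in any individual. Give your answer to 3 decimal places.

PN ≈ 0.338

Under exogeneity and monotonicity, PN = (RR − 1) / RR = 1 − 1/RR.
PN = (1.511 − 1) / 1.511 = 0.511 / 1.511 ≈ 0.3382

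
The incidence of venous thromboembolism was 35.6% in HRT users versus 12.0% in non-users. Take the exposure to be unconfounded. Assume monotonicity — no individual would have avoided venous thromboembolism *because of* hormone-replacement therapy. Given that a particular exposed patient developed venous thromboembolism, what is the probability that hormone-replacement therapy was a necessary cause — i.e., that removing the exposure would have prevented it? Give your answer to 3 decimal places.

PN ≈ 0.663

p₁ = 0.356, p₀ = 0.12.
Under exogeneity and monotonicity, PN = (p₁ − p₀) / p₁.
PN = (0.356 − 0.12) / 0.356 = 0.236 / 0.356 ≈ 0.6629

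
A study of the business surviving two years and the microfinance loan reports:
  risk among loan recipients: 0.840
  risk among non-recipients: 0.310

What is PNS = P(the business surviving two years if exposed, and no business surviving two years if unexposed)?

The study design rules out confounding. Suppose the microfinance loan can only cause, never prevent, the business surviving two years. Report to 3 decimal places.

Let p₁ = 0.84, p₀ = 0.31.
Under exogeneity and monotonicity, PNS = p₁ − p₀.
PNS = 0.84 − 0.31 = 0.53

PNS ≈ 0.530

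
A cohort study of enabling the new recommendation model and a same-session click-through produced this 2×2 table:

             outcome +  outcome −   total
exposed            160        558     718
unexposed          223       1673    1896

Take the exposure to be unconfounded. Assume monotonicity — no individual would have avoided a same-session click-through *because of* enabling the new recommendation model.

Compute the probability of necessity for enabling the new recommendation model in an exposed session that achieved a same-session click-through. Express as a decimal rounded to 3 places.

PN ≈ 0.472

p₁ = P(outcome | exposed) = 160/718 = 0.22284
p₀ = P(outcome | unexposed) = 223/1896 = 0.11762
Under exogeneity and monotonicity, PN = (p₁ − p₀)/p₁.
PN = (0.22284 − 0.11762) / 0.22284 ≈ 0.4722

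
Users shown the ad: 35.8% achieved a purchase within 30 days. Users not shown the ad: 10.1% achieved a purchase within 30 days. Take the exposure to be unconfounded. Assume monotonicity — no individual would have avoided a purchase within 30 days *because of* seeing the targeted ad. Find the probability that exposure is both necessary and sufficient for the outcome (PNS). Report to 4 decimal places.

PNS ≈ 0.2570

p₁ = 0.358, p₀ = 0.101.
Under exogeneity and monotonicity, PNS = p₁ − p₀.
PNS = 0.358 − 0.101 = 0.257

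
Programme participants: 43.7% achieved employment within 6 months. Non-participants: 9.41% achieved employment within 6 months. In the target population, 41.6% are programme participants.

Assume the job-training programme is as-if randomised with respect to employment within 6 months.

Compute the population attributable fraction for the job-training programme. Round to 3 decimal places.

PAF ≈ 0.603

p₁ = 0.437, p₀ = 0.0941.
Overall risk P(Y=1) = π·p₁ + (1−π)·p₀ = 0.416×0.437 + 0.584×0.0941 = 0.23675.
Under exogeneity, PAF = [P(Y=1) − p₀] / P(Y=1).
PAF = (0.23675 − 0.0941) / 0.23675 ≈ 0.6025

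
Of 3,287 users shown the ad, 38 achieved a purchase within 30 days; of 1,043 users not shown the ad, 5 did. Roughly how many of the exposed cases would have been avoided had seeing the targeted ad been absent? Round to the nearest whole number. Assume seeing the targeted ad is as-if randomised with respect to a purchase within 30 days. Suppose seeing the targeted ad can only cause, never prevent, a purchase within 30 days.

p₁ = P(outcome | exposed) = 38/3287 = 0.011561
p₀ = P(outcome | unexposed) = 5/1043 = 0.0047939
PN = (p₁ − p₀)/p₁ = (0.011561 − 0.0047939) / 0.011561 ≈ 0.58533.
Attributable cases ≈ PN × (exposed cases) = 0.58533 × 38 ≈ 22.24.

about 22 cases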